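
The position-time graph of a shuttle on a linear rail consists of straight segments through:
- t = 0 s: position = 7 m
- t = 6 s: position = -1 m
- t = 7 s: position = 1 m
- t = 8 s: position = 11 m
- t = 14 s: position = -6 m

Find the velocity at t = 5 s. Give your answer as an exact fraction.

-4/3 m/s

Velocity is the slope of the x-t graph on 0–6 s: (-1 − 7)/(6 − 0) = -4/3 m/s.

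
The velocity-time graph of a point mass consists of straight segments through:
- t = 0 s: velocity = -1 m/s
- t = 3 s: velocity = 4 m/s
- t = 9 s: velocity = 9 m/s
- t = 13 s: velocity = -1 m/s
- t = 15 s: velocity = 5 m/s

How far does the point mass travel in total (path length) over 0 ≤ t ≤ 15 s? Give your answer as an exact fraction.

Total distance travelled is ∫|v| dt — sum the magnitudes of each area piece.
0–3 s: v = 0 at t = 0.6 s; triangle areas 0.3 + 4.8 = 5.1 m
3–9 s: |½(4 + 9)(6)| = 39 m
9–13 s: v = 0 at t = 12.6 s; triangle areas 16.2 + 0.2 = 16.4 m
13–15 s: v = 0 at t = 40/3 s; triangle areas 1/6 + 25/6 = 13/3 m
Total distance = 389/6 m

389/6 m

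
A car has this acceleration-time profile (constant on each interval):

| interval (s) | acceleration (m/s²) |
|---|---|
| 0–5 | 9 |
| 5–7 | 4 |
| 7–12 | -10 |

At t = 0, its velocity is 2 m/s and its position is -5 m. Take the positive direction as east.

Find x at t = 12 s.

On each constant-a segment, Δv = aΔt and Δx = v₀Δt + ½aΔt²; chain segment to segment.
0–5 s: v starts 2 m/s; Δx = 2·5 + ½·9·5² = 122.5 m; v ends 47 m/s.
5–7 s: v starts 47 m/s; Δx = 47·2 + ½·4·2² = 102 m; v ends 55 m/s.
7–12 s: v starts 55 m/s; Δx = 55·5 + ½·-10·5² = 150 m; v ends 5 m/s.
x(12) = -5 + Σ Δx = 369.5 m.

369.5 m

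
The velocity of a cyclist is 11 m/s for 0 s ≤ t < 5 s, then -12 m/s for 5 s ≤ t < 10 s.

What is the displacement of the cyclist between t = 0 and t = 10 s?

Net displacement equals the area under the velocity-time graph (areas below the axis count negative).
0–5 s: 11 × 5 = 55 m
5–10 s: -12 × 5 = -60 m
Net displacement = -5 m

-5 m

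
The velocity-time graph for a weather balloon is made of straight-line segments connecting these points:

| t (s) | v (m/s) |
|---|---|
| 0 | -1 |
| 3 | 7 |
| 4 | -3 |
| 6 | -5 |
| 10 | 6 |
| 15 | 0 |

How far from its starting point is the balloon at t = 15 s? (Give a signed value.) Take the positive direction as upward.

Displacement is the signed area under the v-t curve.
0–3 s: ½(-1 + 7)(3) = 9 m
3–4 s: ½(7 + -3)(1) = 2 m
4–6 s: ½(-3 + -5)(2) = -8 m
6–10 s: ½(-5 + 6)(4) = 2 m
10–15 s: ½(6 + 0)(5) = 15 m
Net displacement = 20 m

20 m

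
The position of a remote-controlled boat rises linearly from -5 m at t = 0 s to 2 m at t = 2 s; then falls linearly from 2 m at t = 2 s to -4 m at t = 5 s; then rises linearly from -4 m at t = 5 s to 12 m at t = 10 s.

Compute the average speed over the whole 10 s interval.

2.9 m/s

Average speed = (total path length)/(elapsed time); on a piecewise-linear x-t graph the path length is Σ|Δx|.
0–2 s: |Δx| = |2 − -5| = 7 m
2–5 s: |Δx| = |-4 − 2| = 6 m
5–10 s: |Δx| = |12 − -4| = 16 m
Total path = 29 m; average speed = 29/10 = 2.9 m/s.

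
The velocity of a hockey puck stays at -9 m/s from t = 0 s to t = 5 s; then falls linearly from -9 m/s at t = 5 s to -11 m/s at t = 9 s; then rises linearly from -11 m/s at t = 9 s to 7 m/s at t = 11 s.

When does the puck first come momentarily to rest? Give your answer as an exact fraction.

t = 92/9 s

v changes sign on 9–11 s (from -11 to 7); the graph is linear there, so v = 0 at t = 9 + (11)·(11 − 9)/(7 − -11) = 92/9 s.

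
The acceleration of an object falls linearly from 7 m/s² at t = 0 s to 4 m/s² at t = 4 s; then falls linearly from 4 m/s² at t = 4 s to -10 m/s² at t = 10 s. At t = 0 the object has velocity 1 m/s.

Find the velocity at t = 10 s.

5 m/s

Δv equals the area under the a-t graph; then v = v₀ + Δv.
0–4 s: ½(7 + 4)(4) = 22 m/s
4–10 s: ½(4 + -10)(6) = -18 m/s
Δv = 4 m/s, so v(10) = 1 + (4) = 5 m/s.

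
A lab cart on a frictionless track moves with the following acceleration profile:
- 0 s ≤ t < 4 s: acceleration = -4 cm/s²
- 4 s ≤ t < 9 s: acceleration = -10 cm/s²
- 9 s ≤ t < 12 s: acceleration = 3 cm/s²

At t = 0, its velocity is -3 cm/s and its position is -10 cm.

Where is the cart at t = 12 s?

-467.5 cm

On each constant-a segment, Δv = aΔt and Δx = v₀Δt + ½aΔt²; chain segment to segment.
0–4 s: v starts -3 cm/s; Δx = -3·4 + ½·-4·4² = -44 cm; v ends -19 cm/s.
4–9 s: v starts -19 cm/s; Δx = -19·5 + ½·-10·5² = -220 cm; v ends -69 cm/s.
9–12 s: v starts -69 cm/s; Δx = -69·3 + ½·3·3² = -193.5 cm; v ends -60 cm/s.
x(12) = -10 + Σ Δx = -467.5 cm.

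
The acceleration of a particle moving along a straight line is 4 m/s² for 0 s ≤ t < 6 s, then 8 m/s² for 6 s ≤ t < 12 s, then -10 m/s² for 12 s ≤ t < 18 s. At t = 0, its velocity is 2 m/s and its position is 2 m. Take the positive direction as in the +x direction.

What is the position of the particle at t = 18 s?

On each constant-a segment, Δv = aΔt and Δx = v₀Δt + ½aΔt²; chain segment to segment.
0–6 s: v starts 2 m/s; Δx = 2·6 + ½·4·6² = 84 m; v ends 26 m/s.
6–12 s: v starts 26 m/s; Δx = 26·6 + ½·8·6² = 300 m; v ends 74 m/s.
12–18 s: v starts 74 m/s; Δx = 74·6 + ½·-10·6² = 264 m; v ends 14 m/s.
x(18) = 2 + Σ Δx = 650 m.

650 m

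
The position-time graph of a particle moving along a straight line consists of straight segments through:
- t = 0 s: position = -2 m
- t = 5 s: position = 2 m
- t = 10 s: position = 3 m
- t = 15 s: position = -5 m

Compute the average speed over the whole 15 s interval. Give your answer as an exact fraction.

Average speed = (total path length)/(elapsed time); on a piecewise-linear x-t graph the path length is Σ|Δx|.
0–5 s: |Δx| = |2 − -2| = 4 m
5–10 s: |Δx| = |3 − 2| = 1 m
10–15 s: |Δx| = |-5 − 3| = 8 m
Total path = 13 m; average speed = 13/15 = 13/15 m/s.

13/15 m/s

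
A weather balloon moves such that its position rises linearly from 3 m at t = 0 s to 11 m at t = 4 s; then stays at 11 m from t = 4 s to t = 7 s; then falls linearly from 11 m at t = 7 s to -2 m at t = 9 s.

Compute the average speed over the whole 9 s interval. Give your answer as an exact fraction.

Average speed = (total path length)/(elapsed time); on a piecewise-linear x-t graph the path length is Σ|Δx|.
0–4 s: |Δx| = |11 − 3| = 8 m
4–7 s: |Δx| = |11 − 11| = 0 m
7–9 s: |Δx| = |-2 − 11| = 13 m
Total path = 21 m; average speed = 21/9 = 7/3 m/s.

7/3 m/s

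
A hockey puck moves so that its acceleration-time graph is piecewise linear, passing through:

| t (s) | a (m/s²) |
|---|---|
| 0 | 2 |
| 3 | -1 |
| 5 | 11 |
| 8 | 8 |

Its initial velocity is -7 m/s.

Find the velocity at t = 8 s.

Δv equals the area under the a-t graph; then v = v₀ + Δv.
0–3 s: ½(2 + -1)(3) = 1.5 m/s
3–5 s: ½(-1 + 11)(2) = 10 m/s
5–8 s: ½(11 + 8)(3) = 28.5 m/s
Δv = 40 m/s, so v(8) = -7 + (40) = 33 m/s.

33 m/s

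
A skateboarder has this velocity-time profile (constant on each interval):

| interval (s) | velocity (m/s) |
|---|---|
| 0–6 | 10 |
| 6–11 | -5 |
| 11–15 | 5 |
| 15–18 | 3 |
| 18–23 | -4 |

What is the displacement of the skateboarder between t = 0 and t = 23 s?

Displacement is the signed area under the v-t curve.
0–6 s: 10 × 6 = 60 m
6–11 s: -5 × 5 = -25 m
11–15 s: 5 × 4 = 20 m
15–18 s: 3 × 3 = 9 m
18–23 s: -4 × 5 = -20 m
Net displacement = 44 m

44 m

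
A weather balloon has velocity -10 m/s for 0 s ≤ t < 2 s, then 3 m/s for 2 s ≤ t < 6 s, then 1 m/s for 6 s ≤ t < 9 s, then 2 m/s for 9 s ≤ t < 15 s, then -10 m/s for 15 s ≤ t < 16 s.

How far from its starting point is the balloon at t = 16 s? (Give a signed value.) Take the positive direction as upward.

-3 m

Displacement is the signed area under the v-t curve.
0–2 s: -10 × 2 = -20 m
2–6 s: 3 × 4 = 12 m
6–9 s: 1 × 3 = 3 m
9–15 s: 2 × 6 = 12 m
15–16 s: -10 × 1 = -10 m
Net displacement = -3 m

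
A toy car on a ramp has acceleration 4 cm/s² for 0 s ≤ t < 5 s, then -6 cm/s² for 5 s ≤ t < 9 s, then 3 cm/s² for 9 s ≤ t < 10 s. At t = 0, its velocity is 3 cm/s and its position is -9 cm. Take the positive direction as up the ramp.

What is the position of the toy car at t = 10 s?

100.5 cm

On each constant-a segment, Δv = aΔt and Δx = v₀Δt + ½aΔt²; chain segment to segment.
0–5 s: v starts 3 cm/s; Δx = 3·5 + ½·4·5² = 65 cm; v ends 23 cm/s.
5–9 s: v starts 23 cm/s; Δx = 23·4 + ½·-6·4² = 44 cm; v ends -1 cm/s.
9–10 s: v starts -1 cm/s; Δx = -1·1 + ½·3·1² = 0.5 cm; v ends 2 cm/s.
x(10) = -9 + Σ Δx = 100.5 cm.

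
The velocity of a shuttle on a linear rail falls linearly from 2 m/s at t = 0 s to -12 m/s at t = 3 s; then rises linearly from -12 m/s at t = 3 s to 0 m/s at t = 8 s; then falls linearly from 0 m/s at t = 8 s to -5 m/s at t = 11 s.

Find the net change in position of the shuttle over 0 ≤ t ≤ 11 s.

-52.5 m

Net displacement equals the area under the velocity-time graph (areas below the axis count negative).
0–3 s: ½(2 + -12)(3) = -15 m
3–8 s: ½(-12 + 0)(5) = -30 m
8–11 s: ½(0 + -5)(3) = -7.5 m
Net displacement = -52.5 m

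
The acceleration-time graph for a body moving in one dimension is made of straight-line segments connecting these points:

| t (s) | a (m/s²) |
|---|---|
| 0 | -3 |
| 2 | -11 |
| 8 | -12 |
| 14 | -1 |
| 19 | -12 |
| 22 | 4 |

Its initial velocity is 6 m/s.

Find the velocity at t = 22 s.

-160.5 m/s

Δv equals the area under the a-t graph; then v = v₀ + Δv.
0–2 s: ½(-3 + -11)(2) = -14 m/s
2–8 s: ½(-11 + -12)(6) = -69 m/s
8–14 s: ½(-12 + -1)(6) = -39 m/s
14–19 s: ½(-1 + -12)(5) = -32.5 m/s
19–22 s: ½(-12 + 4)(3) = -12 m/s
Δv = -166.5 m/s, so v(22) = 6 + (-166.5) = -160.5 m/s.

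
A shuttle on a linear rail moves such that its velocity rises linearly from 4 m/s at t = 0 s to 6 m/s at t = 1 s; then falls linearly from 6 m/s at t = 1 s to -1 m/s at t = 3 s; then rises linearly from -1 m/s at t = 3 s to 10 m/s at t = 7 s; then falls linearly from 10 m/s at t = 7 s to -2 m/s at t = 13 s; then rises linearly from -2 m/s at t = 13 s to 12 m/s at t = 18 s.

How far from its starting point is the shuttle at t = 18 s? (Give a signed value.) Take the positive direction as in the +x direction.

Displacement is the signed area under the v-t curve.
0–1 s: ½(4 + 6)(1) = 5 m
1–3 s: ½(6 + -1)(2) = 5 m
3–7 s: ½(-1 + 10)(4) = 18 m
7–13 s: ½(10 + -2)(6) = 24 m
13–18 s: ½(-2 + 12)(5) = 25 m
Net displacement = 77 m

77 m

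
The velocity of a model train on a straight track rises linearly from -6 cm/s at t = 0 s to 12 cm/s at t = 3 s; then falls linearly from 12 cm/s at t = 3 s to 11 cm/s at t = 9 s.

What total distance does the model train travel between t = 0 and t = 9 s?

84 cm

Distance (not displacement) is the total path length: add the absolute areas under v-t.
0–3 s: v = 0 at t = 1 s; triangle areas 3 + 12 = 15 cm
3–9 s: |½(12 + 11)(6)| = 69 cm
Total distance = 84 cm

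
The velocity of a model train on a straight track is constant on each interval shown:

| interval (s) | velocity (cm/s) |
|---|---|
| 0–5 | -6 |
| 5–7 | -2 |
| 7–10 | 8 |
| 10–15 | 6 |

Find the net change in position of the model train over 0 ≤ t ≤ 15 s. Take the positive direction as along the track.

Displacement is the signed area under the v-t curve.
0–5 s: -6 × 5 = -30 cm
5–7 s: -2 × 2 = -4 cm
7–10 s: 8 × 3 = 24 cm
10–15 s: 6 × 5 = 30 cm
Net displacement = 20 cm

20 cm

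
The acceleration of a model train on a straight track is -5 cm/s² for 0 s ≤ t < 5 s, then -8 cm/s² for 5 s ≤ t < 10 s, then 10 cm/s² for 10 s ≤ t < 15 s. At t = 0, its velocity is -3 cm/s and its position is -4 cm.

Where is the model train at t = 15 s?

On each constant-a segment, Δv = aΔt and Δx = v₀Δt + ½aΔt²; chain segment to segment.
0–5 s: v starts -3 cm/s; Δx = -3·5 + ½·-5·5² = -77.5 cm; v ends -28 cm/s.
5–10 s: v starts -28 cm/s; Δx = -28·5 + ½·-8·5² = -240 cm; v ends -68 cm/s.
10–15 s: v starts -68 cm/s; Δx = -68·5 + ½·10·5² = -215 cm; v ends -18 cm/s.
x(15) = -4 + Σ Δx = -536.5 cm.

-536.5 cm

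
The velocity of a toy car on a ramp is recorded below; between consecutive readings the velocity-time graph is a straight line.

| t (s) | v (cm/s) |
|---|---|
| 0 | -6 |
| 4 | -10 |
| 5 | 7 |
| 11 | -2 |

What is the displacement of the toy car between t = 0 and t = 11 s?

-18.5 cm

Net displacement equals the area under the velocity-time graph (areas below the axis count negative).
0–4 s: ½(-6 + -10)(4) = -32 cm
4–5 s: ½(-10 + 7)(1) = -1.5 cm
5–11 s: ½(7 + -2)(6) = 15 cm
Net displacement = -18.5 cm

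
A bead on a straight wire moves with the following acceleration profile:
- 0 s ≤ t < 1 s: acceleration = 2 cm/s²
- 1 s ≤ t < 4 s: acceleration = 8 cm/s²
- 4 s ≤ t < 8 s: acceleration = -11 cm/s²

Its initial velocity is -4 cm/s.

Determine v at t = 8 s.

Δv equals the area under the a-t graph; then v = v₀ + Δv.
0–1 s: 2 × 1 = 2 cm/s
1–4 s: 8 × 3 = 24 cm/s
4–8 s: -11 × 4 = -44 cm/s
Δv = -18 cm/s, so v(8) = -4 + (-18) = -22 cm/s.

-22 cm/s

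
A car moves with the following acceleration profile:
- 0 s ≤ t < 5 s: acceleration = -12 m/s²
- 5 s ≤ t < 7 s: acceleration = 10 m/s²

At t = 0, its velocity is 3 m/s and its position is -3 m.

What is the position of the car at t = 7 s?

-232 m

On each constant-a segment, Δv = aΔt and Δx = v₀Δt + ½aΔt²; chain segment to segment.
0–5 s: v starts 3 m/s; Δx = 3·5 + ½·-12·5² = -135 m; v ends -57 m/s.
5–7 s: v starts -57 m/s; Δx = -57·2 + ½·10·2² = -94 m; v ends -37 m/s.
x(7) = -3 + Σ Δx = -232 m.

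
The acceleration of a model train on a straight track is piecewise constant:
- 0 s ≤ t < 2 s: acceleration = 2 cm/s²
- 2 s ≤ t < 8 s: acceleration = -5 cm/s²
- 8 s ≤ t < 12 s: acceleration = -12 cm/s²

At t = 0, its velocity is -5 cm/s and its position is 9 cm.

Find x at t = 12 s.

-313 cm

On each constant-a segment, Δv = aΔt and Δx = v₀Δt + ½aΔt²; chain segment to segment.
0–2 s: v starts -5 cm/s; Δx = -5·2 + ½·2·2² = -6 cm; v ends -1 cm/s.
2–8 s: v starts -1 cm/s; Δx = -1·6 + ½·-5·6² = -96 cm; v ends -31 cm/s.
8–12 s: v starts -31 cm/s; Δx = -31·4 + ½·-12·4² = -220 cm; v ends -79 cm/s.
x(12) = 9 + Σ Δx = -313 cm.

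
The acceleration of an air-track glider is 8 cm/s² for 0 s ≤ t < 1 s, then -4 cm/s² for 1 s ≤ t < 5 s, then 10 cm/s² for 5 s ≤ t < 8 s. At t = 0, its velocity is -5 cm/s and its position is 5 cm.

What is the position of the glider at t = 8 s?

On each constant-a segment, Δv = aΔt and Δx = v₀Δt + ½aΔt²; chain segment to segment.
0–1 s: v starts -5 cm/s; Δx = -5·1 + ½·8·1² = -1 cm; v ends 3 cm/s.
1–5 s: v starts 3 cm/s; Δx = 3·4 + ½·-4·4² = -20 cm; v ends -13 cm/s.
5–8 s: v starts -13 cm/s; Δx = -13·3 + ½·10·3² = 6 cm; v ends 17 cm/s.
x(8) = 5 + Σ Δx = -10 cm.

-10 cm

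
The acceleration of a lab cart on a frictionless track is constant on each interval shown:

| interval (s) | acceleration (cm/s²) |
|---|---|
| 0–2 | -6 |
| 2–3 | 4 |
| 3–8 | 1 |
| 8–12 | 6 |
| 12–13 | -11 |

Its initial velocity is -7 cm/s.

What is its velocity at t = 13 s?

3 cm/s

Δv equals the area under the a-t graph; then v = v₀ + Δv.
0–2 s: -6 × 2 = -12 cm/s
2–3 s: 4 × 1 = 4 cm/s
3–8 s: 1 × 5 = 5 cm/s
8–12 s: 6 × 4 = 24 cm/s
12–13 s: -11 × 1 = -11 cm/s
Δv = 10 cm/s, so v(13) = -7 + (10) = 3 cm/s.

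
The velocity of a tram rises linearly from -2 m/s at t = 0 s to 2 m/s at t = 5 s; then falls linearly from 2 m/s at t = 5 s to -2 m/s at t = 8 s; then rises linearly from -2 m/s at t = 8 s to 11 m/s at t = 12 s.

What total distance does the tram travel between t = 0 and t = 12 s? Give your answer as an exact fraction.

Distance (not displacement) is the total path length: add the absolute areas under v-t.
0–5 s: v = 0 at t = 2.5 s; triangle areas 2.5 + 2.5 = 5 m
5–8 s: v = 0 at t = 6.5 s; triangle areas 1.5 + 1.5 = 3 m
8–12 s: v = 0 at t = 112/13 s; triangle areas 8/13 + 242/13 = 250/13 m
Total distance = 354/13 m

354/13 m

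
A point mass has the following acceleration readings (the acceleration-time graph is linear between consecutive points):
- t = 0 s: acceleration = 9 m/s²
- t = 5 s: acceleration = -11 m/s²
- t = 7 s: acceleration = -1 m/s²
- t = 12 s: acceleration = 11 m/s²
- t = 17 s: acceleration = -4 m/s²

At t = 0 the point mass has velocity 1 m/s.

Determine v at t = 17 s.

Δv equals the area under the a-t graph; then v = v₀ + Δv.
0–5 s: ½(9 + -11)(5) = -5 m/s
5–7 s: ½(-11 + -1)(2) = -12 m/s
7–12 s: ½(-1 + 11)(5) = 25 m/s
12–17 s: ½(11 + -4)(5) = 17.5 m/s
Δv = 25.5 m/s, so v(17) = 1 + (25.5) = 26.5 m/s.

26.5 m/s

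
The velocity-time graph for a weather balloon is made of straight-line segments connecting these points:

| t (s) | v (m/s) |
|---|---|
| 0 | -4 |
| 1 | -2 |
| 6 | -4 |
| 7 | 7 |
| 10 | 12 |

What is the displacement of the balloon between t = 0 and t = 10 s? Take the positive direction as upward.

Net displacement equals the area under the velocity-time graph (areas below the axis count negative).
0–1 s: ½(-4 + -2)(1) = -3 m
1–6 s: ½(-2 + -4)(5) = -15 m
6–7 s: ½(-4 + 7)(1) = 1.5 m
7–10 s: ½(7 + 12)(3) = 28.5 m
Net displacement = 12 m

12 m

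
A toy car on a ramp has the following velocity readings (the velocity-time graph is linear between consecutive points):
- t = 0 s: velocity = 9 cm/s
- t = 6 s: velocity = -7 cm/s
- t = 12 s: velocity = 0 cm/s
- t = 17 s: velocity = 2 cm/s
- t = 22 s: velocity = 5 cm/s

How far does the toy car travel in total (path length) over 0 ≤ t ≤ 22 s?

Distance (not displacement) is the total path length: add the absolute areas under v-t.
0–6 s: v = 0 at t = 3.375 s; triangle areas 15.1875 + 9.1875 = 24.375 cm
6–12 s: |½(-7 + 0)(6)| = 21 cm
12–17 s: |½(0 + 2)(5)| = 5 cm
17–22 s: |½(2 + 5)(5)| = 17.5 cm
Total distance = 67.875 cm

67.875 cm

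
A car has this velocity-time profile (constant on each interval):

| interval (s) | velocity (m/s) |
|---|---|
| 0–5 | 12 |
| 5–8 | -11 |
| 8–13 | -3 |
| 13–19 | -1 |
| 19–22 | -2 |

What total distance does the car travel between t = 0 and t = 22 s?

120 m

Distance (not displacement) is the total path length: add the absolute areas under v-t.
0–5 s: |12| × 5 = 60 m
5–8 s: |-11| × 3 = 33 m
8–13 s: |-3| × 5 = 15 m
13–19 s: |-1| × 6 = 6 m
19–22 s: |-2| × 3 = 6 m
Total distance = 120 m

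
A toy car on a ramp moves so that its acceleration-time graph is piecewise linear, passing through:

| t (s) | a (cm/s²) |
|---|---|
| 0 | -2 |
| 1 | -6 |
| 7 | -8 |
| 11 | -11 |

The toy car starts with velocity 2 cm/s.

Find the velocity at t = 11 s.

-82 cm/s

Δv equals the area under the a-t graph; then v = v₀ + Δv.
0–1 s: ½(-2 + -6)(1) = -4 cm/s
1–7 s: ½(-6 + -8)(6) = -42 cm/s
7–11 s: ½(-8 + -11)(4) = -38 cm/s
Δv = -84 cm/s, so v(11) = 2 + (-84) = -82 cm/s.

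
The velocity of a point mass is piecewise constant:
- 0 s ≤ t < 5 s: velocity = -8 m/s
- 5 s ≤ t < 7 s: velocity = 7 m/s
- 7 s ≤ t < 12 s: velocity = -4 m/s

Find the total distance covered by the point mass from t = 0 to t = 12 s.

Distance (not displacement) is the total path length: add the absolute areas under v-t.
0–5 s: |-8| × 5 = 40 m
5–7 s: |7| × 2 = 14 m
7–12 s: |-4| × 5 = 20 m
Total distance = 74 m

74 m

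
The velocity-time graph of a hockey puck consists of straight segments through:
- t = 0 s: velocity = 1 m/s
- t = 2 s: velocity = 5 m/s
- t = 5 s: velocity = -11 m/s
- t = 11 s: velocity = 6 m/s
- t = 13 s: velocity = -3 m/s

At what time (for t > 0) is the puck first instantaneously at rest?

t = 2.9375 s

v changes sign on 2–5 s (from 5 to -11); the graph is linear there, so v = 0 at t = 2 + (-5)·(5 − 2)/(-11 − 5) = 2.9375 s.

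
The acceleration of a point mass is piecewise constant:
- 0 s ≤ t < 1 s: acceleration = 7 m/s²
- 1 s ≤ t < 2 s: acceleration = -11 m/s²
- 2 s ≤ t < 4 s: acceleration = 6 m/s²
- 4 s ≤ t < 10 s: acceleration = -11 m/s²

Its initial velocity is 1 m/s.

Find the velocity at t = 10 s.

Δv equals the area under the a-t graph; then v = v₀ + Δv.
0–1 s: 7 × 1 = 7 m/s
1–2 s: -11 × 1 = -11 m/s
2–4 s: 6 × 2 = 12 m/s
4–10 s: -11 × 6 = -66 m/s
Δv = -58 m/s, so v(10) = 1 + (-58) = -57 m/s.

-57 m/s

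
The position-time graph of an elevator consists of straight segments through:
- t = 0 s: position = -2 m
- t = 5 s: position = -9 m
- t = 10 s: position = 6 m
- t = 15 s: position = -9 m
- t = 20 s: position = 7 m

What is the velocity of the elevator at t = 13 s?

Velocity is the slope of the x-t graph on 10–15 s: (-9 − 6)/(15 − 10) = -3 m/s.

-3 m/s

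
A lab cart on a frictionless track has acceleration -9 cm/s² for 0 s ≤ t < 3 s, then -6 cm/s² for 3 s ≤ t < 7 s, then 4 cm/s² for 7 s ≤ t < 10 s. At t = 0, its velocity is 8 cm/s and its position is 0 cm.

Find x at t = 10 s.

-251.5 cm

On each constant-a segment, Δv = aΔt and Δx = v₀Δt + ½aΔt²; chain segment to segment.
0–3 s: v starts 8 cm/s; Δx = 8·3 + ½·-9·3² = -16.5 cm; v ends -19 cm/s.
3–7 s: v starts -19 cm/s; Δx = -19·4 + ½·-6·4² = -124 cm; v ends -43 cm/s.
7–10 s: v starts -43 cm/s; Δx = -43·3 + ½·4·3² = -111 cm; v ends -31 cm/s.
x(10) = 0 + Σ Δx = -251.5 cm.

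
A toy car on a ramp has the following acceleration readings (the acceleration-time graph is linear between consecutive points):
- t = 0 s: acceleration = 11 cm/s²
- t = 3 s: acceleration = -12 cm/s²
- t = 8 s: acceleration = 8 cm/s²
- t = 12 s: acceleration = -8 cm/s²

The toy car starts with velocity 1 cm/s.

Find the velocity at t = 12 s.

-10.5 cm/s

Δv equals the area under the a-t graph; then v = v₀ + Δv.
0–3 s: ½(11 + -12)(3) = -1.5 cm/s
3–8 s: ½(-12 + 8)(5) = -10 cm/s
8–12 s: ½(8 + -8)(4) = 0 cm/s
Δv = -11.5 cm/s, so v(12) = 1 + (-11.5) = -10.5 cm/s.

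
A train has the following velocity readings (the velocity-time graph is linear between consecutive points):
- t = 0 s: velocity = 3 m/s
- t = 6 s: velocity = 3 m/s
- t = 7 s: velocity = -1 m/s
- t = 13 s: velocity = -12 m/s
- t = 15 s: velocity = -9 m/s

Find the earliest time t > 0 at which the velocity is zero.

t = 6.75 s

v changes sign on 6–7 s (from 3 to -1); the graph is linear there, so v = 0 at t = 6 + (-3)·(7 − 6)/(-1 − 3) = 6.75 s.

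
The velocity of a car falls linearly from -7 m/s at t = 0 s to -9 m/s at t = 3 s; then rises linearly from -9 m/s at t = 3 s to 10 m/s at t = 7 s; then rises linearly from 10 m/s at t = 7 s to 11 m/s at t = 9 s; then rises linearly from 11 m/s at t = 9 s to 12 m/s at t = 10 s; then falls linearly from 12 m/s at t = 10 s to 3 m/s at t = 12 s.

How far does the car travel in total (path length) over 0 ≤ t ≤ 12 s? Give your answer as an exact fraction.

Total distance travelled is ∫|v| dt — sum the magnitudes of each area piece.
0–3 s: |½(-7 + -9)(3)| = 24 m
3–7 s: v = 0 at t = 93/19 s; triangle areas 162/19 + 200/19 = 362/19 m
7–9 s: |½(10 + 11)(2)| = 21 m
9–10 s: |½(11 + 12)(1)| = 11.5 m
10–12 s: |½(12 + 3)(2)| = 15 m
Total distance = 3441/38 m

3441/38 m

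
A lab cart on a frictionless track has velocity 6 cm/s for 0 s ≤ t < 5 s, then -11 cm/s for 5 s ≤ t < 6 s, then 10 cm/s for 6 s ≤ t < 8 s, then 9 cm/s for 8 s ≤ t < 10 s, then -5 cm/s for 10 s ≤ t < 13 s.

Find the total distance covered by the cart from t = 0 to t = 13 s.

Total distance travelled is ∫|v| dt — sum the magnitudes of each area piece.
0–5 s: |6| × 5 = 30 cm
5–6 s: |-11| × 1 = 11 cm
6–8 s: |10| × 2 = 20 cm
8–10 s: |9| × 2 = 18 cm
10–13 s: |-5| × 3 = 15 cm
Total distance = 94 cm

94 cm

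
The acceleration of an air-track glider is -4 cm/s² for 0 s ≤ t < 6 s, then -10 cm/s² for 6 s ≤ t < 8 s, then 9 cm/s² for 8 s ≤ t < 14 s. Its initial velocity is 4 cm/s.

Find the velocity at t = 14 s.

14 cm/s

Δv equals the area under the a-t graph; then v = v₀ + Δv.
0–6 s: -4 × 6 = -24 cm/s
6–8 s: -10 × 2 = -20 cm/s
8–14 s: 9 × 6 = 54 cm/s
Δv = 10 cm/s, so v(14) = 4 + (10) = 14 cm/s.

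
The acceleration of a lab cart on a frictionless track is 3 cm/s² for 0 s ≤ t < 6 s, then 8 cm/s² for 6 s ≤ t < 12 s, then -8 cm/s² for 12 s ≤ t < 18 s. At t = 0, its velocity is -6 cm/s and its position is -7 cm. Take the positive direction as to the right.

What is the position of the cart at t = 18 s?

On each constant-a segment, Δv = aΔt and Δx = v₀Δt + ½aΔt²; chain segment to segment.
0–6 s: v starts -6 cm/s; Δx = -6·6 + ½·3·6² = 18 cm; v ends 12 cm/s.
6–12 s: v starts 12 cm/s; Δx = 12·6 + ½·8·6² = 216 cm; v ends 60 cm/s.
12–18 s: v starts 60 cm/s; Δx = 60·6 + ½·-8·6² = 216 cm; v ends 12 cm/s.
x(18) = -7 + Σ Δx = 443 cm.

443 cm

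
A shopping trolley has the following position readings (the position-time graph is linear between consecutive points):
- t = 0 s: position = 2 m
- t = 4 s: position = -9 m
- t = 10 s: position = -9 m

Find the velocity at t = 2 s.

-2.75 m/s

Velocity is the slope of the x-t graph on 0–4 s: (-9 − 2)/(4 − 0) = -2.75 m/s.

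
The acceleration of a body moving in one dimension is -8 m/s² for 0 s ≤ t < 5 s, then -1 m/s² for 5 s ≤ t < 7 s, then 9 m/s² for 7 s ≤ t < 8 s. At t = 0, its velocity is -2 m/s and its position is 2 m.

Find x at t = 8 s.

On each constant-a segment, Δv = aΔt and Δx = v₀Δt + ½aΔt²; chain segment to segment.
0–5 s: v starts -2 m/s; Δx = -2·5 + ½·-8·5² = -110 m; v ends -42 m/s.
5–7 s: v starts -42 m/s; Δx = -42·2 + ½·-1·2² = -86 m; v ends -44 m/s.
7–8 s: v starts -44 m/s; Δx = -44·1 + ½·9·1² = -39.5 m; v ends -35 m/s.
x(8) = 2 + Σ Δx = -233.5 m.

-233.5 m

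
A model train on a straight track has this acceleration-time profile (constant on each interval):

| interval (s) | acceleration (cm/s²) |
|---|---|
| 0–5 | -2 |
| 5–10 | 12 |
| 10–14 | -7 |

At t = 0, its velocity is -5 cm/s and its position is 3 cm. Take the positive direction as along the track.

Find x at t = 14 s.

152 cm

On each constant-a segment, Δv = aΔt and Δx = v₀Δt + ½aΔt²; chain segment to segment.
0–5 s: v starts -5 cm/s; Δx = -5·5 + ½·-2·5² = -50 cm; v ends -15 cm/s.
5–10 s: v starts -15 cm/s; Δx = -15·5 + ½·12·5² = 75 cm; v ends 45 cm/s.
10–14 s: v starts 45 cm/s; Δx = 45·4 + ½·-7·4² = 124 cm; v ends 17 cm/s.
x(14) = 3 + Σ Δx = 152 cm.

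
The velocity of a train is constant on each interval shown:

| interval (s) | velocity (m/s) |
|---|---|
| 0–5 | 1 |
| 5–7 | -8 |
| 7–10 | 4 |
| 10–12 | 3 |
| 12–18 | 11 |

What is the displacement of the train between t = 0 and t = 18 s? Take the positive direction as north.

Displacement is the signed area under the v-t curve.
0–5 s: 1 × 5 = 5 m
5–7 s: -8 × 2 = -16 m
7–10 s: 4 × 3 = 12 m
10–12 s: 3 × 2 = 6 m
12–18 s: 11 × 6 = 66 m
Net displacement = 73 m

73 m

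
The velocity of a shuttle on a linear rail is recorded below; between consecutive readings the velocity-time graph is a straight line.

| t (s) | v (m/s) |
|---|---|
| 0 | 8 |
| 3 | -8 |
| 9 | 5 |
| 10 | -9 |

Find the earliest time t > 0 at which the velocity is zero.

v changes sign on 0–3 s (from 8 to -8); the graph is linear there, so v = 0 at t = 0 + (-8)·(3 − 0)/(-8 − 8) = 1.5 s.

t = 1.5 s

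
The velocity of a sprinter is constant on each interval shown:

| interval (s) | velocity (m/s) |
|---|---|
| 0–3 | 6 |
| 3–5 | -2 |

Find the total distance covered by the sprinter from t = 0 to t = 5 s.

22 m

Distance (not displacement) is the total path length: add the absolute areas under v-t.
0–3 s: |6| × 3 = 18 m
3–5 s: |-2| × 2 = 4 m
Total distance = 22 m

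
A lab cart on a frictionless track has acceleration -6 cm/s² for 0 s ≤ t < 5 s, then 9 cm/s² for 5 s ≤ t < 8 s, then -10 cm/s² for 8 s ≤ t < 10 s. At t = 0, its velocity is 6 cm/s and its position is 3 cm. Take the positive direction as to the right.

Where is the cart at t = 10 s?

-87.5 cm

On each constant-a segment, Δv = aΔt and Δx = v₀Δt + ½aΔt²; chain segment to segment.
0–5 s: v starts 6 cm/s; Δx = 6·5 + ½·-6·5² = -45 cm; v ends -24 cm/s.
5–8 s: v starts -24 cm/s; Δx = -24·3 + ½·9·3² = -31.5 cm; v ends 3 cm/s.
8–10 s: v starts 3 cm/s; Δx = 3·2 + ½·-10·2² = -14 cm; v ends -17 cm/s.
x(10) = 3 + Σ Δx = -87.5 cm.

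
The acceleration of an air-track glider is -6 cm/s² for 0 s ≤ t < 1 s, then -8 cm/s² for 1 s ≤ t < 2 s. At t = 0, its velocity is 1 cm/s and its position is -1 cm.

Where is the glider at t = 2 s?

-12 cm

On each constant-a segment, Δv = aΔt and Δx = v₀Δt + ½aΔt²; chain segment to segment.
0–1 s: v starts 1 cm/s; Δx = 1·1 + ½·-6·1² = -2 cm; v ends -5 cm/s.
1–2 s: v starts -5 cm/s; Δx = -5·1 + ½·-8·1² = -9 cm; v ends -13 cm/s.
x(2) = -1 + Σ Δx = -12 cm.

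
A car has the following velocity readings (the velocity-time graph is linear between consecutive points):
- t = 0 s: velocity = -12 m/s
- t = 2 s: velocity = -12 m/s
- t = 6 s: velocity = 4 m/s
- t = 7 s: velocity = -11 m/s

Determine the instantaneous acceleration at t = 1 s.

Acceleration is the slope of the v-t graph on 0–2 s: (-12 − -12)/(2 − 0) = 0 m/s².

0 m/s²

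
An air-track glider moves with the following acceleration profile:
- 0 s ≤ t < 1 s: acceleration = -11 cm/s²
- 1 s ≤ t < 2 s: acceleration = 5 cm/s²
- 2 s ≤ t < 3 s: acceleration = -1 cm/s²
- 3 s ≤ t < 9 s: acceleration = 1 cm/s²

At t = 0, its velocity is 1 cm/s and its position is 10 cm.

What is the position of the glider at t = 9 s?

-25.5 cm

On each constant-a segment, Δv = aΔt and Δx = v₀Δt + ½aΔt²; chain segment to segment.
0–1 s: v starts 1 cm/s; Δx = 1·1 + ½·-11·1² = -4.5 cm; v ends -10 cm/s.
1–2 s: v starts -10 cm/s; Δx = -10·1 + ½·5·1² = -7.5 cm; v ends -5 cm/s.
2–3 s: v starts -5 cm/s; Δx = -5·1 + ½·-1·1² = -5.5 cm; v ends -6 cm/s.
3–9 s: v starts -6 cm/s; Δx = -6·6 + ½·1·6² = -18 cm; v ends 0 cm/s.
x(9) = 10 + Σ Δx = -25.5 cm.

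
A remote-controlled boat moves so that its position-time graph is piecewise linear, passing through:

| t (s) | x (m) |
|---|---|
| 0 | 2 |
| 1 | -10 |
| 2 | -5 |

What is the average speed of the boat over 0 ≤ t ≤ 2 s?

Average speed = (total path length)/(elapsed time); on a piecewise-linear x-t graph the path length is Σ|Δx|.
0–1 s: |Δx| = |-10 − 2| = 12 m
1–2 s: |Δx| = |-5 − -10| = 5 m
Total path = 17 m; average speed = 17/2 = 8.5 m/s.

8.5 m/s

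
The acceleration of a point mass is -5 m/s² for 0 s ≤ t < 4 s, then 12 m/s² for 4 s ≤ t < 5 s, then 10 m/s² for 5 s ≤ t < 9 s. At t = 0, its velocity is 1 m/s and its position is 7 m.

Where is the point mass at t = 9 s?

10 m

On each constant-a segment, Δv = aΔt and Δx = v₀Δt + ½aΔt²; chain segment to segment.
0–4 s: v starts 1 m/s; Δx = 1·4 + ½·-5·4² = -36 m; v ends -19 m/s.
4–5 s: v starts -19 m/s; Δx = -19·1 + ½·12·1² = -13 m; v ends -7 m/s.
5–9 s: v starts -7 m/s; Δx = -7·4 + ½·10·4² = 52 m; v ends 33 m/s.
x(9) = 7 + Σ Δx = 10 m.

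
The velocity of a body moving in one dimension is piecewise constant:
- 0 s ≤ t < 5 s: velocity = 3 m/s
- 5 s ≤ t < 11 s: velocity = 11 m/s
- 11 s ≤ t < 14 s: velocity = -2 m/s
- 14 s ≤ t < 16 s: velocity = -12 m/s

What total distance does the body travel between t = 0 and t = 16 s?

Total distance travelled is ∫|v| dt — sum the magnitudes of each area piece.
0–5 s: |3| × 5 = 15 m
5–11 s: |11| × 6 = 66 m
11–14 s: |-2| × 3 = 6 m
14–16 s: |-12| × 2 = 24 m
Total distance = 111 m

111 m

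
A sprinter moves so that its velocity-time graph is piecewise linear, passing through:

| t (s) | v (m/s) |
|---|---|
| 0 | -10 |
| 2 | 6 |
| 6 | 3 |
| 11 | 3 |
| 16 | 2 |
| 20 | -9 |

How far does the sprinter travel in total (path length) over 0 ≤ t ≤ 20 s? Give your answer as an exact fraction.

764/11 m

Total distance travelled is ∫|v| dt — sum the magnitudes of each area piece.
0–2 s: v = 0 at t = 1.25 s; triangle areas 6.25 + 2.25 = 8.5 m
2–6 s: |½(6 + 3)(4)| = 18 m
6–11 s: |3| × 5 = 15 m
11–16 s: |½(3 + 2)(5)| = 12.5 m
16–20 s: v = 0 at t = 184/11 s; triangle areas 8/11 + 162/11 = 170/11 m
Total distance = 764/11 m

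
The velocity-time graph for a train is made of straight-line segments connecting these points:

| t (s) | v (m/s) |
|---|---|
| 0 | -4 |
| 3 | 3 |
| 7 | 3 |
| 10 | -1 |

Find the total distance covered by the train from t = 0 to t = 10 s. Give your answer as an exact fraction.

591/28 m

Total distance travelled is ∫|v| dt — sum the magnitudes of each area piece.
0–3 s: v = 0 at t = 12/7 s; triangle areas 24/7 + 27/14 = 75/14 m
3–7 s: |3| × 4 = 12 m
7–10 s: v = 0 at t = 9.25 s; triangle areas 3.375 + 0.375 = 3.75 m
Total distance = 591/28 m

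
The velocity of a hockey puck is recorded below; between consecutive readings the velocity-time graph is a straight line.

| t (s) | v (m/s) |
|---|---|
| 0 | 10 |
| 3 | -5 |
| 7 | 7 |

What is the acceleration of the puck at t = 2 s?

-5 m/s²

Acceleration is the slope of the v-t graph on 0–3 s: (-5 − 10)/(3 − 0) = -5 m/s².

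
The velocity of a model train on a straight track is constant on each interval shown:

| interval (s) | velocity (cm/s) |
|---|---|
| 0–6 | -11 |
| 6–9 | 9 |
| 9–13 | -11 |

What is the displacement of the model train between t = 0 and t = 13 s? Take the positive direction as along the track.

Displacement is the signed area under the v-t curve.
0–6 s: -11 × 6 = -66 cm
6–9 s: 9 × 3 = 27 cm
9–13 s: -11 × 4 = -44 cm
Net displacement = -83 cm

-83 cm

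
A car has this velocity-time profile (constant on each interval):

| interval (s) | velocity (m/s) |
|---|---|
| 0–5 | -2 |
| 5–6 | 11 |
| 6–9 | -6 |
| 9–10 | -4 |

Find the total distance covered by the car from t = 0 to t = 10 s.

43 m

Distance (not displacement) is the total path length: add the absolute areas under v-t.
0–5 s: |-2| × 5 = 10 m
5–6 s: |11| × 1 = 11 m
6–9 s: |-6| × 3 = 18 m
9–10 s: |-4| × 1 = 4 m
Total distance = 43 m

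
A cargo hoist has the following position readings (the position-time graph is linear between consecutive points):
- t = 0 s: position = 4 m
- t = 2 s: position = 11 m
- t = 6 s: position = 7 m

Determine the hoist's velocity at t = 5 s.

Velocity is the slope of the x-t graph on 2–6 s: (7 − 11)/(6 − 2) = -1 m/s.

-1 m/s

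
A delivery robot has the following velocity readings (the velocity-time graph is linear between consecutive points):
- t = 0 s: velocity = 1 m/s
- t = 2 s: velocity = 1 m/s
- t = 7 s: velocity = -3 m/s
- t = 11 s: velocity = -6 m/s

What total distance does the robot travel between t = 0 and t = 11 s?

26.25 m

Total distance travelled is ∫|v| dt — sum the magnitudes of each area piece.
0–2 s: |1| × 2 = 2 m
2–7 s: v = 0 at t = 3.25 s; triangle areas 0.625 + 5.625 = 6.25 m
7–11 s: |½(-3 + -6)(4)| = 18 m
Total distance = 26.25 m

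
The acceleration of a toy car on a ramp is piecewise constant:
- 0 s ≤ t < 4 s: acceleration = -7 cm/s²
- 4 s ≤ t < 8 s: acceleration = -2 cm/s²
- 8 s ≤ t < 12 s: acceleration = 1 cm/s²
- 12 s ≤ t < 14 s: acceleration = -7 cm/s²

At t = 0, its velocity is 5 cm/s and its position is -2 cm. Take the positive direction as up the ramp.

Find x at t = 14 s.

On each constant-a segment, Δv = aΔt and Δx = v₀Δt + ½aΔt²; chain segment to segment.
0–4 s: v starts 5 cm/s; Δx = 5·4 + ½·-7·4² = -36 cm; v ends -23 cm/s.
4–8 s: v starts -23 cm/s; Δx = -23·4 + ½·-2·4² = -108 cm; v ends -31 cm/s.
8–12 s: v starts -31 cm/s; Δx = -31·4 + ½·1·4² = -116 cm; v ends -27 cm/s.
12–14 s: v starts -27 cm/s; Δx = -27·2 + ½·-7·2² = -68 cm; v ends -41 cm/s.
x(14) = -2 + Σ Δx = -330 cm.

-330 cm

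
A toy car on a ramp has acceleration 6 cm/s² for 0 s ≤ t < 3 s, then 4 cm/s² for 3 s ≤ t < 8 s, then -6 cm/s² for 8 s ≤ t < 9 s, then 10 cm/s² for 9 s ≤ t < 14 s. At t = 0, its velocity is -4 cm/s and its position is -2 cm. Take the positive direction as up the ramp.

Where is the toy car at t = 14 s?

On each constant-a segment, Δv = aΔt and Δx = v₀Δt + ½aΔt²; chain segment to segment.
0–3 s: v starts -4 cm/s; Δx = -4·3 + ½·6·3² = 15 cm; v ends 14 cm/s.
3–8 s: v starts 14 cm/s; Δx = 14·5 + ½·4·5² = 120 cm; v ends 34 cm/s.
8–9 s: v starts 34 cm/s; Δx = 34·1 + ½·-6·1² = 31 cm; v ends 28 cm/s.
9–14 s: v starts 28 cm/s; Δx = 28·5 + ½·10·5² = 265 cm; v ends 78 cm/s.
x(14) = -2 + Σ Δx = 429 cm.

429 cm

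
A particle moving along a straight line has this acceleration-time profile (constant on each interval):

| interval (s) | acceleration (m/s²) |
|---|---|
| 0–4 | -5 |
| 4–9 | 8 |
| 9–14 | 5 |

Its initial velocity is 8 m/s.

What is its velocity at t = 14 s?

Δv equals the area under the a-t graph; then v = v₀ + Δv.
0–4 s: -5 × 4 = -20 m/s
4–9 s: 8 × 5 = 40 m/s
9–14 s: 5 × 5 = 25 m/s
Δv = 45 m/s, so v(14) = 8 + (45) = 53 m/s.

53 m/s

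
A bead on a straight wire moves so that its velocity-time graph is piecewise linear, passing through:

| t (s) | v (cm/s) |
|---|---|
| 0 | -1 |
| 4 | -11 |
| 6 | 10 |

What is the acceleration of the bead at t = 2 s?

-2.5 cm/s²

Acceleration is the slope of the v-t graph on 0–4 s: (-11 − -1)/(4 − 0) = -2.5 cm/s².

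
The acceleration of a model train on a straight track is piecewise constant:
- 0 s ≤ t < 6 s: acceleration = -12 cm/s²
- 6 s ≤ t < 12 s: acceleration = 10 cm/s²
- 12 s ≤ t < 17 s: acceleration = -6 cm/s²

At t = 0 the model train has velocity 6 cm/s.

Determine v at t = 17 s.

Δv equals the area under the a-t graph; then v = v₀ + Δv.
0–6 s: -12 × 6 = -72 cm/s
6–12 s: 10 × 6 = 60 cm/s
12–17 s: -6 × 5 = -30 cm/s
Δv = -42 cm/s, so v(17) = 6 + (-42) = -36 cm/s.

-36 cm/s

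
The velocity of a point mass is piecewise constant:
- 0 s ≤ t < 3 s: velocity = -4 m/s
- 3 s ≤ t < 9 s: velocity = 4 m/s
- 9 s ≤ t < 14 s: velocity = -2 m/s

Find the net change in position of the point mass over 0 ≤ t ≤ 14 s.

2 m

Displacement is the signed area under the v-t curve.
0–3 s: -4 × 3 = -12 m
3–9 s: 4 × 6 = 24 m
9–14 s: -2 × 5 = -10 m
Net displacement = 2 m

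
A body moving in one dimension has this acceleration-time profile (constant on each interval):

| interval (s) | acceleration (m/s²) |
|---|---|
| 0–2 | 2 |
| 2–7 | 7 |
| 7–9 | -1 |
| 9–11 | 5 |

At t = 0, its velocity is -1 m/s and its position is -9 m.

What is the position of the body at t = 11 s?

251.5 m

On each constant-a segment, Δv = aΔt and Δx = v₀Δt + ½aΔt²; chain segment to segment.
0–2 s: v starts -1 m/s; Δx = -1·2 + ½·2·2² = 2 m; v ends 3 m/s.
2–7 s: v starts 3 m/s; Δx = 3·5 + ½·7·5² = 102.5 m; v ends 38 m/s.
7–9 s: v starts 38 m/s; Δx = 38·2 + ½·-1·2² = 74 m; v ends 36 m/s.
9–11 s: v starts 36 m/s; Δx = 36·2 + ½·5·2² = 82 m; v ends 46 m/s.
x(11) = -9 + Σ Δx = 251.5 m.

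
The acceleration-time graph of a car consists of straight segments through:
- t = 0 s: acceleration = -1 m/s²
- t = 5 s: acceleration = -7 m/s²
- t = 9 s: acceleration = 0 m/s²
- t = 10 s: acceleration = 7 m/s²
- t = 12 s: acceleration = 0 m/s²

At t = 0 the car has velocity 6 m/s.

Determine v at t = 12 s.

Δv equals the area under the a-t graph; then v = v₀ + Δv.
0–5 s: ½(-1 + -7)(5) = -20 m/s
5–9 s: ½(-7 + 0)(4) = -14 m/s
9–10 s: ½(0 + 7)(1) = 3.5 m/s
10–12 s: ½(7 + 0)(2) = 7 m/s
Δv = -23.5 m/s, so v(12) = 6 + (-23.5) = -17.5 m/s.

-17.5 m/s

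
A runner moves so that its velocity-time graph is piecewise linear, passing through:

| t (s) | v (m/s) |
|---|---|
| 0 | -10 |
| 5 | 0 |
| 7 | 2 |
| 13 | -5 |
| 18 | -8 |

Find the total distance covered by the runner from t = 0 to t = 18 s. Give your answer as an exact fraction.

1007/14 m

Total distance travelled is ∫|v| dt — sum the magnitudes of each area piece.
0–5 s: |½(-10 + 0)(5)| = 25 m
5–7 s: |½(0 + 2)(2)| = 2 m
7–13 s: v = 0 at t = 61/7 s; triangle areas 12/7 + 75/7 = 87/7 m
13–18 s: |½(-5 + -8)(5)| = 32.5 m
Total distance = 1007/14 m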